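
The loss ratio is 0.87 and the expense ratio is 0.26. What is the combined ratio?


Combined ratio = loss ratio + expense ratio
= 0.87 + 0.26
= 1.13


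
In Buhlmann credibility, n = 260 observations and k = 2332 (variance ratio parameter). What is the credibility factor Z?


Z = n / (n + k)
= 260 / (260 + 2332)
= 260 / 2592
= 0.1003


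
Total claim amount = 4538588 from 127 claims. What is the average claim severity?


severity = total / number
= 4538588 / 127
= 35736.9134


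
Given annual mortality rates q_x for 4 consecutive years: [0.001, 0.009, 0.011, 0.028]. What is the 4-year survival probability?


p_k = 1 - q_k for each year
Survival = product of (1 - q_k)
= 0.999 * 0.991 * 0.989 * 0.972
= 0.9517


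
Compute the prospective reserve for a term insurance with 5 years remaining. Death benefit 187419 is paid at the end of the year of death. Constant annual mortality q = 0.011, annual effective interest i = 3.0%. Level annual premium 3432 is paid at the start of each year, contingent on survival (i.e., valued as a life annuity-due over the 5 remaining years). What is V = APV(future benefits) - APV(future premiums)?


v = 1/(1+i) = 0.970874
APV(future benefits) per unit = sum_{k=0}^{4} k_p_x * q * v^(k+1) = 0.049313
APV(future benefits) = 187419 * 0.049313 = 9242.161
Life annuity-due factor ä_{x:5} = sum_{k=0}^{4} k_p_x * v^k = 4.617474
APV(future premiums) = 3432 * 4.617474 = 15847.1705
V = 9242.161 - 15847.1705
= -6605.0096


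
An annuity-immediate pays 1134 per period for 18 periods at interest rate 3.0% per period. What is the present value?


PV = PMT * (1 - (1+i)^(-n)) / i
= 1134 * (1 - (1+0.03)^(-18)) / 0.03
= 1134 * (1 - 0.587395) / 0.03
= 1134 * 13.753513
= 15596.4838


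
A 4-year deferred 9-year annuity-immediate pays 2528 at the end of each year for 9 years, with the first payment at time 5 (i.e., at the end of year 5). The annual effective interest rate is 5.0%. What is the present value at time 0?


PV at time 4 of the 9-year annuity-immediate:
a_n = 2528 * (1-(1+0.05)^(-9))/0.05 = 17968.5732
Discount back 4 years to time 0:
PV = 17968.5732 * (1+0.05)^(-4)
= 17968.5732 * 0.822702
= 14782.7896


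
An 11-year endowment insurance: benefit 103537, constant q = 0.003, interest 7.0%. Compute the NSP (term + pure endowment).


Term component = 2299.169
Pure endowment = 11_p_x * v^11 * benefit = 0.967491 * 0.475093 * 103537 = 47590.5544
NSP = 49889.7234


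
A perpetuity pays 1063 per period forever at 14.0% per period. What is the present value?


PV = PMT / i
= 1063 / 0.14
= 7592.8571


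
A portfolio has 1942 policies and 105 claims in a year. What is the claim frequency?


frequency = claims / policies
= 105 / 1942
= 0.0541


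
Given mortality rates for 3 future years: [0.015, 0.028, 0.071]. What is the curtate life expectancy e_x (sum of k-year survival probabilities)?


e_x = sum_{k=1}^{n} k_p_x
k_p_x values:
  1_p_x = 0.985
  2_p_x = 0.95742
  3_p_x = 0.889443
e_x = 2.8319


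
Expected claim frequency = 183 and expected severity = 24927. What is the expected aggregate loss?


E[S] = E[N] * E[X]
= 183 * 24927
= 4.5616e+06


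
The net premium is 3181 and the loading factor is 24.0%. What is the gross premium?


Gross = net * (1 + loading)
= 3181 * (1 + 0.24)
= 3181 * 1.24
= 3944.44


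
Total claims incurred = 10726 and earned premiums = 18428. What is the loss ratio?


Loss ratio = claims / premiums
= 10726 / 18428
= 0.582


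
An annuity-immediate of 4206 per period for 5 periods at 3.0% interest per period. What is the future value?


FV = PMT * ((1+i)^n - 1) / i
= 4206 * ((1.03)^5 - 1) / 0.03
= 4206 * (1.159274 - 1) / 0.03
= 22330.2252


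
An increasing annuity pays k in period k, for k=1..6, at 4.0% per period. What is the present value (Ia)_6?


(Ia)_n = sum_{k=1}^{n} k * v^k, v = 1/(1+i)
v = 0.961538
Sum computed term by term:
(Ia)_6 = 17.7484


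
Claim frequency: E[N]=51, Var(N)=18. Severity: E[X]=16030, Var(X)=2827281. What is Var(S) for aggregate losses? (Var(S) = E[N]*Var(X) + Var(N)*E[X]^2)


Var(S) = E[N]*Var(X) + Var(N)*E[X]^2
= 51*2827281 + 18*16030^2
= 144191331 + 4625296200
= 4.7695e+09


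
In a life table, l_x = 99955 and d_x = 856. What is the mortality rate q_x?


q_x = d_x / l_x
= 856 / 99955
= 0.0086


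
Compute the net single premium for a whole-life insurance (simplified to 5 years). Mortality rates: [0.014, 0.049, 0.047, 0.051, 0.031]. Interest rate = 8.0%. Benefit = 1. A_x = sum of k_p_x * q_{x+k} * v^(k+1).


v = 0.925926
Year 0: k_p_x=1.0, q=0.014, term=0.012963
Year 1: k_p_x=0.986, q=0.049, term=0.041421
Year 2: k_p_x=0.937686, q=0.047, term=0.034985
Year 3: k_p_x=0.893615, q=0.051, term=0.033499
Year 4: k_p_x=0.84804, q=0.031, term=0.017892
A_x = 0.1408


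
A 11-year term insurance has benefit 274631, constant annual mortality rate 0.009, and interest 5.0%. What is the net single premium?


NSP = benefit * sum_{k=0}^{n-1} k_p_x * q * v^(k+1)
With constant q=0.009, v=0.952381
Sum = 0.071797
NSP = 274631 * 0.071797
= 19717.643


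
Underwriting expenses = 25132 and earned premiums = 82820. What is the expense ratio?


Expense ratio = expenses / premiums
= 25132 / 82820
= 0.3035


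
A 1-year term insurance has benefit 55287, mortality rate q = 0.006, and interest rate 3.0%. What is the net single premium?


NSP = benefit * q * v
v = 1/(1+i) = 0.970874
NSP = 55287 * 0.006 * 0.970874
= 322.0602


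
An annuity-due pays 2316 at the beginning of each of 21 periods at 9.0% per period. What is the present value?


PV_due = PMT * (1-(1+i)^(-n))/i * (1+i)
PV_immediate = 21520.8365
PV_due = 21520.8365 * 1.09
= 23457.7118


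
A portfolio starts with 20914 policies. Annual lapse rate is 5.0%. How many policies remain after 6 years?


remaining = initial * (1 - lapse)^years
= 20914 * (1 - 0.05)^6
= 20914 * 0.735092
= 15373.7118


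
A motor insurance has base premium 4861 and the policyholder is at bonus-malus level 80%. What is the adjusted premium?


adjusted = base * BM_level / 100
= 4861 * 80 / 100
= 4861 * 0.8
= 3888.8


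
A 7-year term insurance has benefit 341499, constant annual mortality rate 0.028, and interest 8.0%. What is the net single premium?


NSP = benefit * sum_{k=0}^{n-1} k_p_x * q * v^(k+1)
With constant q=0.028, v=0.925926
Sum = 0.135256
NSP = 341499 * 0.135256
= 46189.9114


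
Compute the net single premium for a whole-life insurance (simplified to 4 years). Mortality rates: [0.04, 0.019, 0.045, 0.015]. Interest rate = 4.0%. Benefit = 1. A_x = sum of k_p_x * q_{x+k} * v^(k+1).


v = 0.961538
Year 0: k_p_x=1.0, q=0.04, term=0.038462
Year 1: k_p_x=0.96, q=0.019, term=0.016864
Year 2: k_p_x=0.94176, q=0.045, term=0.037675
Year 3: k_p_x=0.899381, q=0.015, term=0.011532
A_x = 0.1045


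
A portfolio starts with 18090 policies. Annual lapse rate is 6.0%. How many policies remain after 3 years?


remaining = initial * (1 - lapse)^years
= 18090 * (1 - 0.06)^3
= 18090 * 0.830584
= 15025.2646


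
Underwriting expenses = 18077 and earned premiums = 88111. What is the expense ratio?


Expense ratio = expenses / premiums
= 18077 / 88111
= 0.2052


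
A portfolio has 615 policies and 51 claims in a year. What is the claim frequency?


frequency = claims / policies
= 51 / 615
= 0.0829


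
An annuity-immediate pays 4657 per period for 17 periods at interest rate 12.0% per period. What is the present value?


PV = PMT * (1 - (1+i)^(-n)) / i
= 4657 * (1 - (1+0.12)^(-17)) / 0.12
= 4657 * (1 - 0.145644) / 0.12
= 4657 * 7.11963
= 33156.1192


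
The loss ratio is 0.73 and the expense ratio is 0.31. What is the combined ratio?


Combined ratio = loss ratio + expense ratio
= 0.73 + 0.31
= 1.04


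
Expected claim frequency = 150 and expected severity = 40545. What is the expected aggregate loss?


E[S] = E[N] * E[X]
= 150 * 40545
= 6.0818e+06


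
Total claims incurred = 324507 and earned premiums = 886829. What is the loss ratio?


Loss ratio = claims / premiums
= 324507 / 886829
= 0.3659


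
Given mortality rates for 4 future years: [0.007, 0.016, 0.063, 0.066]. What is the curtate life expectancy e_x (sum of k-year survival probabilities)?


e_x = sum_{k=1}^{n} k_p_x
k_p_x values:
  1_p_x = 0.993
  2_p_x = 0.977112
  3_p_x = 0.915554
  4_p_x = 0.855127
e_x = 3.7408


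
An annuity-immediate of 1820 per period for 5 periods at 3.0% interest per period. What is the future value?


FV = PMT * ((1+i)^n - 1) / i
= 1820 * ((1.03)^5 - 1) / 0.03
= 1820 * (1.159274 - 1) / 0.03
= 9662.6272


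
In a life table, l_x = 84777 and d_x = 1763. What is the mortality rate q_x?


q_x = d_x / l_x
= 1763 / 84777
= 0.0208


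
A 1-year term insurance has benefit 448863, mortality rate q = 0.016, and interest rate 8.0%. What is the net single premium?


NSP = benefit * q * v
v = 1/(1+i) = 0.925926
NSP = 448863 * 0.016 * 0.925926
= 6649.8222


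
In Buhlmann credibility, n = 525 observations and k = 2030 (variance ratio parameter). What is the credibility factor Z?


Z = n / (n + k)
= 525 / (525 + 2030)
= 525 / 2555
= 0.2055


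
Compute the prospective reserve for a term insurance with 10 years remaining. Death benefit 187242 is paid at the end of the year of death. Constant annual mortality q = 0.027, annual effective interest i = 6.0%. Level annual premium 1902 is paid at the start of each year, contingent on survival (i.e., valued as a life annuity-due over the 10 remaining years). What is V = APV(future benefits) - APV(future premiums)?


v = 1/(1+i) = 0.943396
APV(future benefits) per unit = sum_{k=0}^{9} k_p_x * q * v^(k+1) = 0.178545
APV(future benefits) = 187242 * 0.178545 = 33431.1559
Life annuity-due factor ä_{x:10} = sum_{k=0}^{9} k_p_x * v^k = 7.009551
APV(future premiums) = 1902 * 7.009551 = 13332.1667
V = 33431.1559 - 13332.1667
= 20098.9892


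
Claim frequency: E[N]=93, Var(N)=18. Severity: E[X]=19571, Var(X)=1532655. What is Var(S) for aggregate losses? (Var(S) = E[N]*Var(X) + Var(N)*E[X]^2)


Var(S) = E[N]*Var(X) + Var(N)*E[X]^2
= 93*1532655 + 18*19571^2
= 142536915 + 6894432738
= 7.0370e+09


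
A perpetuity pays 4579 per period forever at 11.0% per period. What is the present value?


PV = PMT / i
= 4579 / 0.11
= 41627.2727


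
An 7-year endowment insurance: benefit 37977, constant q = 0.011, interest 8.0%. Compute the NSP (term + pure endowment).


Term component = 2111.6083
Pure endowment = 7_p_x * v^7 * benefit = 0.925495 * 0.58349 * 37977 = 20508.2408
NSP = 22619.849


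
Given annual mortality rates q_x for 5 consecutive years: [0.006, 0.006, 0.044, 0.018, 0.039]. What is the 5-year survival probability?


p_k = 1 - q_k for each year
Survival = product of (1 - q_k)
= 0.994 * 0.994 * 0.956 * 0.982 * 0.961
= 0.8914


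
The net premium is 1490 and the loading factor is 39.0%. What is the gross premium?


Gross = net * (1 + loading)
= 1490 * (1 + 0.39)
= 1490 * 1.39
= 2071.1


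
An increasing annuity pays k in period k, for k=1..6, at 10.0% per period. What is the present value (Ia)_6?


(Ia)_n = sum_{k=1}^{n} k * v^k, v = 1/(1+i)
v = 0.909091
Sum computed term by term:
(Ia)_6 = 14.0394


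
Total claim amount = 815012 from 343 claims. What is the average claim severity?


severity = total / number
= 815012 / 343
= 2376.1283


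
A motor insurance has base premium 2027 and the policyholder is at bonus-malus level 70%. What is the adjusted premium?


adjusted = base * BM_level / 100
= 2027 * 70 / 100
= 2027 * 0.7
= 1418.9


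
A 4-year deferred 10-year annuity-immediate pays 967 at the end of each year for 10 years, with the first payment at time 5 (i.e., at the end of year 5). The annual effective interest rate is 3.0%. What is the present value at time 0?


PV at time 4 of the 10-year annuity-immediate:
a_n = 967 * (1-(1+0.03)^(-10))/0.03 = 8248.7061
Discount back 4 years to time 0:
PV = 8248.7061 * (1+0.03)^(-4)
= 8248.7061 * 0.888487
= 7328.8686


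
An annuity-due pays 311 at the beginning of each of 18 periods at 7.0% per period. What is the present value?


PV_due = PMT * (1-(1+i)^(-n))/i * (1+i)
PV_immediate = 3128.376
PV_due = 3128.376 * 1.07
= 3347.3624


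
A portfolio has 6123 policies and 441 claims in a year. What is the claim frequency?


frequency = claims / policies
= 441 / 6123
= 0.072


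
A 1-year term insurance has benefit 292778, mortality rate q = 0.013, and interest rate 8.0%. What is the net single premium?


NSP = benefit * q * v
v = 1/(1+i) = 0.925926
NSP = 292778 * 0.013 * 0.925926
= 3524.1796


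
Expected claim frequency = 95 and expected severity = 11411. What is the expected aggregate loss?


E[S] = E[N] * E[X]
= 95 * 11411
= 1.0840e+06


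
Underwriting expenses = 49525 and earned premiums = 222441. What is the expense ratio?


Expense ratio = expenses / premiums
= 49525 / 222441
= 0.2226


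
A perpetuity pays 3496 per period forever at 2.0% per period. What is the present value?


PV = PMT / i
= 3496 / 0.02
= 174800.0


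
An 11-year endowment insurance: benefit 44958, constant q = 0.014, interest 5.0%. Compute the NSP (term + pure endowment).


Term component = 4910.5537
Pure endowment = 11_p_x * v^11 * benefit = 0.85634 * 0.584679 * 44958 = 22509.7545
NSP = 27420.3082


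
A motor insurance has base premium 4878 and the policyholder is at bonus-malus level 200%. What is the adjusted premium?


adjusted = base * BM_level / 100
= 4878 * 200 / 100
= 4878 * 2.0
= 9756.0


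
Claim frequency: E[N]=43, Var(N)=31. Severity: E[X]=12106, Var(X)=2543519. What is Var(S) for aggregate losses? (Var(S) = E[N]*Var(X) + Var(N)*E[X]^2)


Var(S) = E[N]*Var(X) + Var(N)*E[X]^2
= 43*2543519 + 31*12106^2
= 109371317 + 4543212316
= 4.6526e+09


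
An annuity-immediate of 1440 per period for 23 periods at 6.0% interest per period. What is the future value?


FV = PMT * ((1+i)^n - 1) / i
= 1440 * ((1.06)^23 - 1) / 0.06
= 1440 * (3.81975 - 1) / 0.06
= 67673.9919


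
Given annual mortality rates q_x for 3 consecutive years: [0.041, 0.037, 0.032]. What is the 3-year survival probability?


p_k = 1 - q_k for each year
Survival = product of (1 - q_k)
= 0.959 * 0.963 * 0.968
= 0.894


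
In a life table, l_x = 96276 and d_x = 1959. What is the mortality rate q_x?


q_x = d_x / l_x
= 1959 / 96276
= 0.0203


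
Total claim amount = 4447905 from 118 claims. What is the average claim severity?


severity = total / number
= 4447905 / 118
= 37694.1102


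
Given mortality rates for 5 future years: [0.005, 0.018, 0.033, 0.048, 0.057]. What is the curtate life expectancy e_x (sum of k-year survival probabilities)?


e_x = sum_{k=1}^{n} k_p_x
k_p_x values:
  1_p_x = 0.995
  2_p_x = 0.97709
  3_p_x = 0.944846
  4_p_x = 0.899493
  5_p_x = 0.848222
e_x = 4.6647


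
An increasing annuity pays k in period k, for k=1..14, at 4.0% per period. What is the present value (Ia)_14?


(Ia)_n = sum_{k=1}^{n} k * v^k, v = 1/(1+i)
v = 0.961538
Sum computed term by term:
(Ia)_14 = 72.5249


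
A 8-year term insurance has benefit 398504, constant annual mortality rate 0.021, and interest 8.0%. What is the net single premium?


NSP = benefit * sum_{k=0}^{n-1} k_p_x * q * v^(k+1)
With constant q=0.021, v=0.925926
Sum = 0.113129
NSP = 398504 * 0.113129
= 45082.474


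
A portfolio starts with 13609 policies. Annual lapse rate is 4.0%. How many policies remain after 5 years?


remaining = initial * (1 - lapse)^years
= 13609 * (1 - 0.04)^5
= 13609 * 0.815373
= 11096.407


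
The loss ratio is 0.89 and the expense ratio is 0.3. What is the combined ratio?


Combined ratio = loss ratio + expense ratio
= 0.89 + 0.3
= 1.19


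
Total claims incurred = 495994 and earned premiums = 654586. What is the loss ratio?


Loss ratio = claims / premiums
= 495994 / 654586
= 0.7577


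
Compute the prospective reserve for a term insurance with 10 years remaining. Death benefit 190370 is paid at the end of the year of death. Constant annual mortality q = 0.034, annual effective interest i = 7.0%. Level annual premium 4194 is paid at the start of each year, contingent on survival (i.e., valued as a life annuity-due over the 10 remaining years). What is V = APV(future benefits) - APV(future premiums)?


v = 1/(1+i) = 0.934579
APV(future benefits) per unit = sum_{k=0}^{9} k_p_x * q * v^(k+1) = 0.209331
APV(future benefits) = 190370 * 0.209331 = 39850.2907
Life annuity-due factor ä_{x:10} = sum_{k=0}^{9} k_p_x * v^k = 6.587761
APV(future premiums) = 4194 * 6.587761 = 27629.0703
V = 39850.2907 - 27629.0703
= 12221.2205


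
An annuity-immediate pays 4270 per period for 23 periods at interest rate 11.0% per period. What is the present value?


PV = PMT * (1 - (1+i)^(-n)) / i
= 4270 * (1 - (1+0.11)^(-23)) / 0.11
= 4270 * (1 - 0.090693) / 0.11
= 4270 * 8.266432
= 35297.6629


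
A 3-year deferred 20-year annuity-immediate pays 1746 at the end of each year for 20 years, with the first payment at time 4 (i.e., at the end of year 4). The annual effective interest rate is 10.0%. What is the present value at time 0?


PV at time 3 of the 20-year annuity-immediate:
a_n = 1746 * (1-(1+0.1)^(-20))/0.1 = 14864.6823
Discount back 3 years to time 0:
PV = 14864.6823 * (1+0.1)^(-3)
= 14864.6823 * 0.751315
= 11168.0558


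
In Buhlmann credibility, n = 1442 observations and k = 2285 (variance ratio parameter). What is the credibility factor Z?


Z = n / (n + k)
= 1442 / (1442 + 2285)
= 1442 / 3727
= 0.3869


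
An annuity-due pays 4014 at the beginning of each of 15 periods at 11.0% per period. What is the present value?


PV_due = PMT * (1-(1+i)^(-n))/i * (1+i)
PV_immediate = 28864.1505
PV_due = 28864.1505 * 1.11
= 32039.207


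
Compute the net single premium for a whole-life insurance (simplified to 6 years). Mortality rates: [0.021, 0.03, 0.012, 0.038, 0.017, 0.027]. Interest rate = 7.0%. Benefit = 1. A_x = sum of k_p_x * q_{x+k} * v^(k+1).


v = 0.934579
Year 0: k_p_x=1.0, q=0.021, term=0.019626
Year 1: k_p_x=0.979, q=0.03, term=0.025653
Year 2: k_p_x=0.94963, q=0.012, term=0.009302
Year 3: k_p_x=0.938234, q=0.038, term=0.027199
Year 4: k_p_x=0.902582, q=0.017, term=0.01094
Year 5: k_p_x=0.887238, q=0.027, term=0.015963
A_x = 0.1087


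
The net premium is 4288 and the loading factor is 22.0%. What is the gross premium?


Gross = net * (1 + loading)
= 4288 * (1 + 0.22)
= 4288 * 1.22
= 5231.36


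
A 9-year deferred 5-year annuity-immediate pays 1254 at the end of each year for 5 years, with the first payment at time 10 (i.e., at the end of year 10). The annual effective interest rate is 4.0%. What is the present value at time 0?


PV at time 9 of the 5-year annuity-immediate:
a_n = 1254 * (1-(1+0.04)^(-5))/0.04 = 5582.5852
Discount back 9 years to time 0:
PV = 5582.5852 * (1+0.04)^(-9)
= 5582.5852 * 0.702587
= 3922.2503


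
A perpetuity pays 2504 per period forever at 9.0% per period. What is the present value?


PV = PMT / i
= 2504 / 0.09
= 27822.2222


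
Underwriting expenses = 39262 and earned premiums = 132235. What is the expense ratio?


Expense ratio = expenses / premiums
= 39262 / 132235
= 0.2969


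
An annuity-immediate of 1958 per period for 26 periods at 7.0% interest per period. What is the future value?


FV = PMT * ((1+i)^n - 1) / i
= 1958 * ((1.07)^26 - 1) / 0.07
= 1958 * (5.807353 - 1) / 0.07
= 134468.529


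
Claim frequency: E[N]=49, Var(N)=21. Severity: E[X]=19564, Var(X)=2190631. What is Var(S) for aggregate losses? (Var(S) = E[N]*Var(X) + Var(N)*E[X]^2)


Var(S) = E[N]*Var(X) + Var(N)*E[X]^2
= 49*2190631 + 21*19564^2
= 107340919 + 8037752016
= 8.1451e+09


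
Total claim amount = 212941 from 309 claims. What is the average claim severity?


severity = total / number
= 212941 / 309
= 689.1294


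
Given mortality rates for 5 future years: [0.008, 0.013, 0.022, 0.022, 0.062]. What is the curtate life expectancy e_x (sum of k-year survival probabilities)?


e_x = sum_{k=1}^{n} k_p_x
k_p_x values:
  1_p_x = 0.992
  2_p_x = 0.979104
  3_p_x = 0.957564
  4_p_x = 0.936497
  5_p_x = 0.878434
e_x = 4.7436


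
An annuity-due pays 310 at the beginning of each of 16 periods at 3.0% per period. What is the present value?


PV_due = PMT * (1-(1+i)^(-n))/i * (1+i)
PV_immediate = 3893.9416
PV_due = 3893.9416 * 1.03
= 4010.7599


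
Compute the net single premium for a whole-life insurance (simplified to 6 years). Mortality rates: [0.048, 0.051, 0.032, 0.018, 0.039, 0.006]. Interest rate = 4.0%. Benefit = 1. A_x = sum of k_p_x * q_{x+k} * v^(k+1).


v = 0.961538
Year 0: k_p_x=1.0, q=0.048, term=0.046154
Year 1: k_p_x=0.952, q=0.051, term=0.044889
Year 2: k_p_x=0.903448, q=0.032, term=0.025701
Year 3: k_p_x=0.874538, q=0.018, term=0.013456
Year 4: k_p_x=0.858796, q=0.039, term=0.027529
Year 5: k_p_x=0.825303, q=0.006, term=0.003913
A_x = 0.1616


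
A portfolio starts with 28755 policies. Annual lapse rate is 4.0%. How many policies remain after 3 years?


remaining = initial * (1 - lapse)^years
= 28755 * (1 - 0.04)^3
= 28755 * 0.884736
= 25440.5837


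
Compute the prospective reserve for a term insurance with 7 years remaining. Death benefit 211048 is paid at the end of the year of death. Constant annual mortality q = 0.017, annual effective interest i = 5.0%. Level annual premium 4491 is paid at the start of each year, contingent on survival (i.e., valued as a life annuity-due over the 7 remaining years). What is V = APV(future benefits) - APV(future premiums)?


v = 1/(1+i) = 0.952381
APV(future benefits) per unit = sum_{k=0}^{6} k_p_x * q * v^(k+1) = 0.093804
APV(future benefits) = 211048 * 0.093804 = 19797.0745
Life annuity-due factor ä_{x:7} = sum_{k=0}^{6} k_p_x * v^k = 5.793755
APV(future premiums) = 4491 * 5.793755 = 26019.7554
V = 19797.0745 - 26019.7554
= -6222.6809


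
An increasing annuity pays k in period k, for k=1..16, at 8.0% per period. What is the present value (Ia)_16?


(Ia)_n = sum_{k=1}^{n} k * v^k, v = 1/(1+i)
v = 0.925926
Sum computed term by term:
(Ia)_16 = 61.1154


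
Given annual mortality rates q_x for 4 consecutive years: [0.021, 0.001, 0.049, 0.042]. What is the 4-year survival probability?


p_k = 1 - q_k for each year
Survival = product of (1 - q_k)
= 0.979 * 0.999 * 0.951 * 0.958
= 0.891


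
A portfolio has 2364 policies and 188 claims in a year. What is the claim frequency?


frequency = claims / policies
= 188 / 2364
= 0.0795


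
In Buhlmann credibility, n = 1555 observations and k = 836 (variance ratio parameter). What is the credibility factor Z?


Z = n / (n + k)
= 1555 / (1555 + 836)
= 1555 / 2391
= 0.6504


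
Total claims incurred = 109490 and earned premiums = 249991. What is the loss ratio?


Loss ratio = claims / premiums
= 109490 / 249991
= 0.438


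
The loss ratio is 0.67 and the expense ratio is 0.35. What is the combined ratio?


Combined ratio = loss ratio + expense ratio
= 0.67 + 0.35
= 1.02


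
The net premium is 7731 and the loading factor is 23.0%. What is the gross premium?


Gross = net * (1 + loading)
= 7731 * (1 + 0.23)
= 7731 * 1.23
= 9509.13


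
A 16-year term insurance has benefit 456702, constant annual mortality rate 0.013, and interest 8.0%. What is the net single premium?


NSP = benefit * sum_{k=0}^{n-1} k_p_x * q * v^(k+1)
With constant q=0.013, v=0.925926
Sum = 0.106691
NSP = 456702 * 0.106691
= 48725.7773


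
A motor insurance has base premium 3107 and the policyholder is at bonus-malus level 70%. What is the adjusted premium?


adjusted = base * BM_level / 100
= 3107 * 70 / 100
= 3107 * 0.7
= 2174.9


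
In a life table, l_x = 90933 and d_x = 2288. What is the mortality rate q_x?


q_x = d_x / l_x
= 2288 / 90933
= 0.0252


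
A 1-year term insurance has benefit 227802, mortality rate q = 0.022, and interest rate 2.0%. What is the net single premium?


NSP = benefit * q * v
v = 1/(1+i) = 0.980392
NSP = 227802 * 0.022 * 0.980392
= 4913.3765


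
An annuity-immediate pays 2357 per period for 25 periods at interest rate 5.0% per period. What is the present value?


PV = PMT * (1 - (1+i)^(-n)) / i
= 2357 * (1 - (1+0.05)^(-25)) / 0.05
= 2357 * (1 - 0.295303) / 0.05
= 2357 * 14.093945
= 33219.4273


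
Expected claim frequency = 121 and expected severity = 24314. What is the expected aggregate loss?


E[S] = E[N] * E[X]
= 121 * 24314
= 2.9420e+06


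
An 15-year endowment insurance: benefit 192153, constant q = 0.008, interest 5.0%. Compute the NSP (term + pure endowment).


Term component = 15202.1365
Pure endowment = 15_p_x * v^15 * benefit = 0.886493 * 0.481017 * 192153 = 81937.5107
NSP = 97139.6471


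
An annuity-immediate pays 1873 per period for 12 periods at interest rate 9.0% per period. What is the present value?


PV = PMT * (1 - (1+i)^(-n)) / i
= 1873 * (1 - (1+0.09)^(-12)) / 0.09
= 1873 * (1 - 0.355535) / 0.09
= 1873 * 7.160725
= 13412.0384


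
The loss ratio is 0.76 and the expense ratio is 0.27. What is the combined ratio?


Combined ratio = loss ratio + expense ratio
= 0.76 + 0.27
= 1.03


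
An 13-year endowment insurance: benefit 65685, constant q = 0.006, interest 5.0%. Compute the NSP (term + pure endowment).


Term component = 3586.3084
Pure endowment = 13_p_x * v^13 * benefit = 0.924747 * 0.530321 * 65685 = 32212.7879
NSP = 35799.0964


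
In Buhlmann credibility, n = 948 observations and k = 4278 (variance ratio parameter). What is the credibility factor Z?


Z = n / (n + k)
= 948 / (948 + 4278)
= 948 / 5226
= 0.1814


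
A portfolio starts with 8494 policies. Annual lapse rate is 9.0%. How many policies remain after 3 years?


remaining = initial * (1 - lapse)^years
= 8494 * (1 - 0.09)^3
= 8494 * 0.753571
= 6400.8321


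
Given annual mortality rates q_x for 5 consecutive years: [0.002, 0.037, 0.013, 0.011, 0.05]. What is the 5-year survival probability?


p_k = 1 - q_k for each year
Survival = product of (1 - q_k)
= 0.998 * 0.963 * 0.987 * 0.989 * 0.95
= 0.8912


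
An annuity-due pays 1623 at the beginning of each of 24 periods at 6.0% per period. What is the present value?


PV_due = PMT * (1-(1+i)^(-n))/i * (1+i)
PV_immediate = 20369.2303
PV_due = 20369.2303 * 1.06
= 21591.3841


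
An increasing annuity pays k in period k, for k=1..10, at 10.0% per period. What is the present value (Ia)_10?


(Ia)_n = sum_{k=1}^{n} k * v^k, v = 1/(1+i)
v = 0.909091
Sum computed term by term:
(Ia)_10 = 29.0359


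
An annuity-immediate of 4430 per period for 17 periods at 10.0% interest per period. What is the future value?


FV = PMT * ((1+i)^n - 1) / i
= 4430 * ((1.1)^17 - 1) / 0.1
= 4430 * (5.05447 - 1) / 0.1
= 179613.0336


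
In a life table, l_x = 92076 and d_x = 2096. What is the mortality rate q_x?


q_x = d_x / l_x
= 2096 / 92076
= 0.0228


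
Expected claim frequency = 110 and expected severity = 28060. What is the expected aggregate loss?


E[S] = E[N] * E[X]
= 110 * 28060
= 3.0866e+06


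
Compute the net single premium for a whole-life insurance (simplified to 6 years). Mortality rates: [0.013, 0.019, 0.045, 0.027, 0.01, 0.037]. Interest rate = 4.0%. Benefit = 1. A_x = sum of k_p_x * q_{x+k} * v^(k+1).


v = 0.961538
Year 0: k_p_x=1.0, q=0.013, term=0.0125
Year 1: k_p_x=0.987, q=0.019, term=0.017338
Year 2: k_p_x=0.968247, q=0.045, term=0.038735
Year 3: k_p_x=0.924676, q=0.027, term=0.021341
Year 4: k_p_x=0.89971, q=0.01, term=0.007395
Year 5: k_p_x=0.890713, q=0.037, term=0.026046
A_x = 0.1234


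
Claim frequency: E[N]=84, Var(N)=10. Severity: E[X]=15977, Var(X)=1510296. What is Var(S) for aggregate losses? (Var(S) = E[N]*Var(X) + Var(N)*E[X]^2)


Var(S) = E[N]*Var(X) + Var(N)*E[X]^2
= 84*1510296 + 10*15977^2
= 126864864 + 2552645290
= 2.6795e+09


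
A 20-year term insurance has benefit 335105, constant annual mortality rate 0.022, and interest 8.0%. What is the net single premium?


NSP = benefit * sum_{k=0}^{n-1} k_p_x * q * v^(k+1)
With constant q=0.022, v=0.925926
Sum = 0.186029
NSP = 335105 * 0.186029
= 62339.4023


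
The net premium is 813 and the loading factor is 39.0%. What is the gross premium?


Gross = net * (1 + loading)
= 813 * (1 + 0.39)
= 813 * 1.39
= 1130.07


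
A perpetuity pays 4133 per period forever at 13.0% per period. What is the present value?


PV = PMT / i
= 4133 / 0.13
= 31792.3077


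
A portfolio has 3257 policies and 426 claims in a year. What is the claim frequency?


frequency = claims / policies
= 426 / 3257
= 0.1308


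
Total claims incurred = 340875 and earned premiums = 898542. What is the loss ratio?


Loss ratio = claims / premiums
= 340875 / 898542
= 0.3794


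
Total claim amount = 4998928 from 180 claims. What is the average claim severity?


severity = total / number
= 4998928 / 180
= 27771.8222


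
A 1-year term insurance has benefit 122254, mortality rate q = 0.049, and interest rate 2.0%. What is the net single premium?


NSP = benefit * q * v
v = 1/(1+i) = 0.980392
NSP = 122254 * 0.049 * 0.980392
= 5872.9863


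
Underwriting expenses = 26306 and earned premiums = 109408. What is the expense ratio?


Expense ratio = expenses / premiums
= 26306 / 109408
= 0.2404


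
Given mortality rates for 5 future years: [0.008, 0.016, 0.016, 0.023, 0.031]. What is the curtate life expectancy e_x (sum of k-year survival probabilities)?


e_x = sum_{k=1}^{n} k_p_x
k_p_x values:
  1_p_x = 0.992
  2_p_x = 0.976128
  3_p_x = 0.96051
  4_p_x = 0.938418
  5_p_x = 0.909327
e_x = 4.7764


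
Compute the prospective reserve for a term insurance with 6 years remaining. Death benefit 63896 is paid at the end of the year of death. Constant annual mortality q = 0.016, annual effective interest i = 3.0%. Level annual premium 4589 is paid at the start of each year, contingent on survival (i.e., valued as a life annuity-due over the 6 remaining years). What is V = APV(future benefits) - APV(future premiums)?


v = 1/(1+i) = 0.970874
APV(future benefits) per unit = sum_{k=0}^{5} k_p_x * q * v^(k+1) = 0.083397
APV(future benefits) = 63896 * 0.083397 = 5328.7282
Life annuity-due factor ä_{x:6} = sum_{k=0}^{5} k_p_x * v^k = 5.368675
APV(future premiums) = 4589 * 5.368675 = 24636.8509
V = 5328.7282 - 24636.8509
= -19308.1227


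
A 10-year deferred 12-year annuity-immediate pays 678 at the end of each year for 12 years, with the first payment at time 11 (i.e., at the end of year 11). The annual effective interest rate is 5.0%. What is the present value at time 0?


PV at time 10 of the 12-year annuity-immediate:
a_n = 678 * (1-(1+0.05)^(-12))/0.05 = 6009.2846
Discount back 10 years to time 0:
PV = 6009.2846 * (1+0.05)^(-10)
= 6009.2846 * 0.613913
= 3689.1795


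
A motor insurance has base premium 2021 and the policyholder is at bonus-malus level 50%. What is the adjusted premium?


adjusted = base * BM_level / 100
= 2021 * 50 / 100
= 2021 * 0.5
= 1010.5


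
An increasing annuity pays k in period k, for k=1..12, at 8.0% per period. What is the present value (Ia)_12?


(Ia)_n = sum_{k=1}^{n} k * v^k, v = 1/(1+i)
v = 0.925926
Sum computed term by term:
(Ia)_12 = 42.17


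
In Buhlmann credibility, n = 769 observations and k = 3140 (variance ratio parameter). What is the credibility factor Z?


Z = n / (n + k)
= 769 / (769 + 3140)
= 769 / 3909
= 0.1967


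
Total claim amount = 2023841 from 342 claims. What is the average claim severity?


severity = total / number
= 2023841 / 342
= 5917.6637


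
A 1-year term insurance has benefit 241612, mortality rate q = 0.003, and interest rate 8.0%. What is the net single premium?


NSP = benefit * q * v
v = 1/(1+i) = 0.925926
NSP = 241612 * 0.003 * 0.925926
= 671.1444


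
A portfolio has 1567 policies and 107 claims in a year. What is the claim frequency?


frequency = claims / policies
= 107 / 1567
= 0.0683


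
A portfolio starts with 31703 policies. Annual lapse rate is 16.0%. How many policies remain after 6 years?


remaining = initial * (1 - lapse)^years
= 31703 * (1 - 0.16)^6
= 31703 * 0.351298
= 11137.2015


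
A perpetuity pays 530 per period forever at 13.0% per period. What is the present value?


PV = PMT / i
= 530 / 0.13
= 4076.9231


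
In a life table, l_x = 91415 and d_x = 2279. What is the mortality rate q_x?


q_x = d_x / l_x
= 2279 / 91415
= 0.0249


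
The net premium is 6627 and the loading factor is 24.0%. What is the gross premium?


Gross = net * (1 + loading)
= 6627 * (1 + 0.24)
= 6627 * 1.24
= 8217.48


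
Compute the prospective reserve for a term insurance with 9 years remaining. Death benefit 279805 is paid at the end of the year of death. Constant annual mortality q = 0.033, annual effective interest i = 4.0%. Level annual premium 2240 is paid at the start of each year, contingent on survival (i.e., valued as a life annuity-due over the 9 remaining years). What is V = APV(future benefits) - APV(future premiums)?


v = 1/(1+i) = 0.961538
APV(future benefits) per unit = sum_{k=0}^{8} k_p_x * q * v^(k+1) = 0.217238
APV(future benefits) = 279805 * 0.217238 = 60784.2578
Life annuity-due factor ä_{x:9} = sum_{k=0}^{8} k_p_x * v^k = 6.846286
APV(future premiums) = 2240 * 6.846286 = 15335.681
V = 60784.2578 - 15335.681
= 45448.5768


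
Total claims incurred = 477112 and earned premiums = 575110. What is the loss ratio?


Loss ratio = claims / premiums
= 477112 / 575110
= 0.8296


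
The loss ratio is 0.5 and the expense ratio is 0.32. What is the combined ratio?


Combined ratio = loss ratio + expense ratio
= 0.5 + 0.32
= 0.82


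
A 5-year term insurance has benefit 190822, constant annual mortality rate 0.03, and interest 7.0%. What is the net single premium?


NSP = benefit * sum_{k=0}^{n-1} k_p_x * q * v^(k+1)
With constant q=0.03, v=0.934579
Sum = 0.11632
NSP = 190822 * 0.11632
= 22196.4823


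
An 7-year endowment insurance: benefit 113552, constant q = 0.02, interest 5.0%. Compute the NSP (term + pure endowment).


Term component = 12427.1111
Pure endowment = 7_p_x * v^7 * benefit = 0.868126 * 0.710681 * 113552 = 70057.111
NSP = 82484.2222


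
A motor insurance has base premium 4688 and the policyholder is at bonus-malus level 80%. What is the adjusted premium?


adjusted = base * BM_level / 100
= 4688 * 80 / 100
= 4688 * 0.8
= 3750.4


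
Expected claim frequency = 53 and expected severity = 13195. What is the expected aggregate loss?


E[S] = E[N] * E[X]
= 53 * 13195
= 699335


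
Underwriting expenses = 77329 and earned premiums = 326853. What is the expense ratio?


Expense ratio = expenses / premiums
= 77329 / 326853
= 0.2366


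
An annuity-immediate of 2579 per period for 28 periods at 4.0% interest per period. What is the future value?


FV = PMT * ((1+i)^n - 1) / i
= 2579 * ((1.04)^28 - 1) / 0.04
= 2579 * (2.998703 - 1) / 0.04
= 128866.3965


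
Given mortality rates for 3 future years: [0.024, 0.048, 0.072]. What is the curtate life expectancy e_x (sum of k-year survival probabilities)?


e_x = sum_{k=1}^{n} k_p_x
k_p_x values:
  1_p_x = 0.976
  2_p_x = 0.929152
  3_p_x = 0.862253
e_x = 2.7674


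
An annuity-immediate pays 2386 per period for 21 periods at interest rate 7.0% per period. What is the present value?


PV = PMT * (1 - (1+i)^(-n)) / i
= 2386 * (1 - (1+0.07)^(-21)) / 0.07
= 2386 * (1 - 0.241513) / 0.07
= 2386 * 10.835527
= 25853.5682


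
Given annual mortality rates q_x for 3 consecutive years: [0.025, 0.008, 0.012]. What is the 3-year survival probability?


p_k = 1 - q_k for each year
Survival = product of (1 - q_k)
= 0.975 * 0.992 * 0.988
= 0.9556


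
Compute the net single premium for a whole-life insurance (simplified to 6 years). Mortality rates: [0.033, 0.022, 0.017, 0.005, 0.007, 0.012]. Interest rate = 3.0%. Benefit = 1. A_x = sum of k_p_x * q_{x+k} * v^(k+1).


v = 0.970874
Year 0: k_p_x=1.0, q=0.033, term=0.032039
Year 1: k_p_x=0.967, q=0.022, term=0.020053
Year 2: k_p_x=0.945726, q=0.017, term=0.014713
Year 3: k_p_x=0.929649, q=0.005, term=0.00413
Year 4: k_p_x=0.925, q=0.007, term=0.005585
Year 5: k_p_x=0.918525, q=0.012, term=0.009231
A_x = 0.0858


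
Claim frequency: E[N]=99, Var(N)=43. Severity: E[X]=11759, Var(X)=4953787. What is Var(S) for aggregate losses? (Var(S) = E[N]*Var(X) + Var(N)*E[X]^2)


Var(S) = E[N]*Var(X) + Var(N)*E[X]^2
= 99*4953787 + 43*11759^2
= 490424913 + 5945785483
= 6.4362e+09


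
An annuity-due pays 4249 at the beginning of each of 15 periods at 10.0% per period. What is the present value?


PV_due = PMT * (1-(1+i)^(-n))/i * (1+i)
PV_immediate = 32318.2318
PV_due = 32318.2318 * 1.1
= 35550.055


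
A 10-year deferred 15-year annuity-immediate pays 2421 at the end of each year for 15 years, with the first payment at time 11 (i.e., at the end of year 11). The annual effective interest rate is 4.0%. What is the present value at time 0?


PV at time 10 of the 15-year annuity-immediate:
a_n = 2421 * (1-(1+0.04)^(-15))/0.04 = 26917.616
Discount back 10 years to time 0:
PV = 26917.616 * (1+0.04)^(-10)
= 26917.616 * 0.675564
= 18184.5769


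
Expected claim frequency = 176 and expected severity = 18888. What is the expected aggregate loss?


E[S] = E[N] * E[X]
= 176 * 18888
= 3.3243e+06


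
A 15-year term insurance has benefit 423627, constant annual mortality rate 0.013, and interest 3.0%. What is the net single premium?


NSP = benefit * sum_{k=0}^{n-1} k_p_x * q * v^(k+1)
With constant q=0.013, v=0.970874
Sum = 0.142857
NSP = 423627 * 0.142857
= 60518.2868


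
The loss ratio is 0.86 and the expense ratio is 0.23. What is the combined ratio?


Combined ratio = loss ratio + expense ratio
= 0.86 + 0.23
= 1.09


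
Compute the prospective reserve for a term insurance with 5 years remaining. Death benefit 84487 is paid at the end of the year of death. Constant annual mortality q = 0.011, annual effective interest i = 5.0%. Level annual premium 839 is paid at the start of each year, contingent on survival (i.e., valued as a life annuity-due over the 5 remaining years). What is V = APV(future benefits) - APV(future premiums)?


v = 1/(1+i) = 0.952381
APV(future benefits) per unit = sum_{k=0}^{4} k_p_x * q * v^(k+1) = 0.046638
APV(future benefits) = 84487 * 0.046638 = 3940.3225
Life annuity-due factor ä_{x:5} = sum_{k=0}^{4} k_p_x * v^k = 4.451829
APV(future premiums) = 839 * 4.451829 = 3735.0847
V = 3940.3225 - 3735.0847
= 205.2378


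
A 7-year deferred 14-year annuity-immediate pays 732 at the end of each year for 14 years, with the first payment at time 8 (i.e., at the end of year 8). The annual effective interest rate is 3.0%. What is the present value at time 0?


PV at time 7 of the 14-year annuity-immediate:
a_n = 732 * (1-(1+0.03)^(-14))/0.03 = 8268.7255
Discount back 7 years to time 0:
PV = 8268.7255 * (1+0.03)^(-7)
= 8268.7255 * 0.813092
= 6723.2305


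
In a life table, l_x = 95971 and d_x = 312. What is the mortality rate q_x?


q_x = d_x / l_x
= 312 / 95971
= 0.0033


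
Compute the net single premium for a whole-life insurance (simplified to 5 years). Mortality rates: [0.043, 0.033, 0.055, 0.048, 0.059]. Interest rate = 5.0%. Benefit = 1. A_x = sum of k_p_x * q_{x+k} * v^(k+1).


v = 0.952381
Year 0: k_p_x=1.0, q=0.043, term=0.040952
Year 1: k_p_x=0.957, q=0.033, term=0.028645
Year 2: k_p_x=0.925419, q=0.055, term=0.043968
Year 3: k_p_x=0.874521, q=0.048, term=0.034535
Year 4: k_p_x=0.832544, q=0.059, term=0.038487
A_x = 0.1866


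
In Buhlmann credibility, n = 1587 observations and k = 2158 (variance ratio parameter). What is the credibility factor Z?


Z = n / (n + k)
= 1587 / (1587 + 2158)
= 1587 / 3745
= 0.4238


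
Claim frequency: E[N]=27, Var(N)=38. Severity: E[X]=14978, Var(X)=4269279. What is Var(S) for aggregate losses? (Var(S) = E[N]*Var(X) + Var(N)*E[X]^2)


Var(S) = E[N]*Var(X) + Var(N)*E[X]^2
= 27*4269279 + 38*14978^2
= 115270533 + 8524938392
= 8.6402e+09
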